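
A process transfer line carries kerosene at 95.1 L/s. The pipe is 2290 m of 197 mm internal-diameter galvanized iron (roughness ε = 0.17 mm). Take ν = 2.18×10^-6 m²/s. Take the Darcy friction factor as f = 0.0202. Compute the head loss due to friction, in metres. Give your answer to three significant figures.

h_f ≈ 117 m

V = 4Q/(πD²) = 4·0.0951/(π·0.197²) = 3.120 m/s
h_f = f(L/D)V²/(2g) = 0.02020·(2290/0.197)·3.120²/(2·9.81) = 116.5 m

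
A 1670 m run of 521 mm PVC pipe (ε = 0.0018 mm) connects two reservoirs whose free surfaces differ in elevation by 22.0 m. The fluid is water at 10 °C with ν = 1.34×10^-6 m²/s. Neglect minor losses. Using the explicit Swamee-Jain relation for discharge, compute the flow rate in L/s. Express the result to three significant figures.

Swamee-Jain (Type II): Q = -0.965·√(gD⁵h_f/L)·ln[ε/(3.7D) + √(3.17ν²L/(gD³h_f))]
√(gD⁵h_f/L) = √(9.81·0.521⁵·22.0/1670) = 0.07043
ε/(3.7D) = 9.34×10^-7; √(3.17ν²L/(gD³h_f)) = 1.76×10^-5
Q = -0.965·0.07043·ln(1.858×10^-5) = 0.7404 m³/s
Check: V = 3.47 m/s, Re = 1.35×10^6, f = 0.01115, h_f = 22.0 m ≈ 22.0 m ✓

Q ≈ 740 L/s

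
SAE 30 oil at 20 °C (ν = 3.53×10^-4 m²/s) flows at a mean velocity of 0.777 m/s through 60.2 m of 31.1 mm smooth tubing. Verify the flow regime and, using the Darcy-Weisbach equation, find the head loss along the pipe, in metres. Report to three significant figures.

Re = VD/ν = 0.777·0.03110/3.53×10^-4 = 68.5 → laminar (Re < 2300)
f = 64/Re = 0.9349
h_f = f(L/D)V²/(2g) = 0.9349·(60.2/0.03110)·0.777²/(2·9.81) = 55.69 m

h_f ≈ 55.7 m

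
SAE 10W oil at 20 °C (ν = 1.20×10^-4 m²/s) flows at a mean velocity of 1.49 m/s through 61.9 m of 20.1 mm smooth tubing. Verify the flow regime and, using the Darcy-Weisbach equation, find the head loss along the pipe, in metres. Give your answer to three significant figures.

Re = VD/ν = 1.49·0.02010/1.20×10^-4 = 250 → laminar (Re < 2300)
f = 64/Re = 0.2564
h_f = f(L/D)V²/(2g) = 0.2564·(61.9/0.02010)·1.49²/(2·9.81) = 89.36 m

h_f ≈ 89.4 m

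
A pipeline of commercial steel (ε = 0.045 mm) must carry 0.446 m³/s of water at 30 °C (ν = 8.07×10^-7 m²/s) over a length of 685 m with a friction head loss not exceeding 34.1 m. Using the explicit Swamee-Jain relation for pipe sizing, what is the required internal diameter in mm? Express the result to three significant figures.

D ≈ 341 mm

Swamee-Jain (Type III): D = 0.66·[ε^1.25·(LQ²/(gh_f))^4.75 + ν·Q^9.4·(L/(gh_f))^5.2]^0.04
LQ²/(gh_f) = 0.4073; L/(gh_f) = 2.048
Term 1 = ε^1.25·(…)^4.75 = 5.17×10^-8; Term 2 = ν·Q^9.4·(…)^5.2 = 1.70×10^-8
D = 0.66·(5.17×10^-8 + 1.70×10^-8)^0.04 = 0.3412 m = 341 mm
Check: V = 4.88 m/s, Re = 2.06×10^6, f = 0.01338, h_f = 32.6 m ≈ 34.1 m ✓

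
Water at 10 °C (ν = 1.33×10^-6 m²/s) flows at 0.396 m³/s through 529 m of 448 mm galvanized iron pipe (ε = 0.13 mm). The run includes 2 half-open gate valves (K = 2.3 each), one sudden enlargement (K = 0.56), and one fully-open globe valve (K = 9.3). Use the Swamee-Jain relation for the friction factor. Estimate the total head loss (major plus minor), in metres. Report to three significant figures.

H_L ≈ 10.6 m

V = 4Q/(πD²) = 2.512 m/s; V²/2g = 0.3217 m
Re = 8.46×10^5, ε/D = 2.90×10^-4 → f = 0.01579 (Swamee-Jain)
Major: h_f = f(L/D)·V²/2g = 0.01579·1181·0.3217 = 5.998 m
Minor: ΣK = 14.5; h_m = ΣK·V²/2g = 4.651 m
Total H_L = 5.998 + 4.651 = 10.65 m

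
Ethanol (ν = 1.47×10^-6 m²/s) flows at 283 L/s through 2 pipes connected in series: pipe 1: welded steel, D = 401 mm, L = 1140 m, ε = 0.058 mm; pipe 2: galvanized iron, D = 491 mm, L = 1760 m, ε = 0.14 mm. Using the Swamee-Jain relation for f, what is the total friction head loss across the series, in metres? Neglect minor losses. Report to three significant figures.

Pipe 1: V = 2.241 m/s, Re = 6.11×10^5, ε/D = 1.45×10^-4, f = 0.01468, h_1 = f(L/D)V²/2g = 10.68 m
Pipe 2: V = 1.495 m/s, Re = 4.99×10^5, ε/D = 2.85×10^-4, f = 0.01626, h_2 = f(L/D)V²/2g = 6.634 m
Series → Q common, losses add: H = Σh = 17.31 m

H ≈ 17.3 m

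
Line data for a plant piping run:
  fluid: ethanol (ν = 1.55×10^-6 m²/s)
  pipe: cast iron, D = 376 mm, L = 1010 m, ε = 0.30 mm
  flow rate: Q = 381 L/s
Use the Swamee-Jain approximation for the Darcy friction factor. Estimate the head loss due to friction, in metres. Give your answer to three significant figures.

h_f ≈ 30.8 m

V = 4Q/(πD²) = 4·0.381/(π·0.376²) = 3.431 m/s
Re = VD/ν = 3.431·0.376/1.55×10^-6 = 8.32×10^5 → turbulent
ε/D = 0.30/376 = 7.98×10^-4
Swamee-Jain: f = 0.01913
h_f = f(L/D)V²/(2g) = 0.01913·(1010/0.376)·3.431²/(2·9.81) = 30.84 m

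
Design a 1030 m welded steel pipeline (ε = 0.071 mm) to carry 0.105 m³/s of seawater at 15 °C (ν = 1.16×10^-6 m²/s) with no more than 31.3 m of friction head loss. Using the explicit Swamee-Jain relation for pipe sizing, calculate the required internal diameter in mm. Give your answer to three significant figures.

Swamee-Jain (Type III): D = 0.66·[ε^1.25·(LQ²/(gh_f))^4.75 + ν·Q^9.4·(L/(gh_f))^5.2]^0.04
LQ²/(gh_f) = 0.03698; L/(gh_f) = 3.354
Term 1 = ε^1.25·(…)^4.75 = 1.03×10^-12; Term 2 = ν·Q^9.4·(…)^5.2 = 3.95×10^-13
D = 0.66·(1.03×10^-12 + 3.95×10^-13)^0.04 = 0.2217 m = 222 mm
Check: V = 2.72 m/s, Re = 5.20×10^5, f = 0.01649, h_f = 28.9 m ≈ 31.3 m ✓

D ≈ 222 mm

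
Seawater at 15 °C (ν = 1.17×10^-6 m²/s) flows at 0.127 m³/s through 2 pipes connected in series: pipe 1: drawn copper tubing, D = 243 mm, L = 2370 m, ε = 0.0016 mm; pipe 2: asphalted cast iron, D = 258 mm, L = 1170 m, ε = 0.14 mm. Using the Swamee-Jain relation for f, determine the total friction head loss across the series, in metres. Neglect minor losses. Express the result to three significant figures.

Pipe 1: V = 2.738 m/s, Re = 5.69×10^5, ε/D = 6.58×10^-6, f = 0.01291, h_1 = f(L/D)V²/2g = 48.12 m
Pipe 2: V = 2.429 m/s, Re = 5.36×10^5, ε/D = 5.43×10^-4, f = 0.01798, h_2 = f(L/D)V²/2g = 24.53 m
Series → Q common, losses add: H = Σh = 72.65 m

H ≈ 72.6 m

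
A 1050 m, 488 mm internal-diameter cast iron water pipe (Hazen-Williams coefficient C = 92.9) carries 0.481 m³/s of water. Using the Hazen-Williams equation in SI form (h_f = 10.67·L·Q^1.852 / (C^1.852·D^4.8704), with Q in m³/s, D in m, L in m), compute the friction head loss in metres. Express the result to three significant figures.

h_f = 10.67·1050·0.481^1.852 / (92.9^1.852·0.488^4.8704) = 21.55 m

h_f ≈ 21.5 m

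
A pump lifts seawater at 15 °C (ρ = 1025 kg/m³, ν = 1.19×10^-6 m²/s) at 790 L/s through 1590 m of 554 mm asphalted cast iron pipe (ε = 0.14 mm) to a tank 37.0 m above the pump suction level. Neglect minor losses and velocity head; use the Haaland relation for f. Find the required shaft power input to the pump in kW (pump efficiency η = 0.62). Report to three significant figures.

P_shaft ≈ 774 kW

V = 4Q/(πD²) = 3.277 m/s; Re = 1.53×10^6; ε/D = 2.53×10^-4; f = 0.01492
h_f = f(L/D)V²/2g = 23.44 m
Total head H = z + h_f = 37.0 + 23.44 = 60.44 m
P_hyd = ρgQH = 1025·9.81·0.790·60.44 = 480.1 kW
P_shaft = P_hyd/η = 480.1/0.62 = 774.4 kW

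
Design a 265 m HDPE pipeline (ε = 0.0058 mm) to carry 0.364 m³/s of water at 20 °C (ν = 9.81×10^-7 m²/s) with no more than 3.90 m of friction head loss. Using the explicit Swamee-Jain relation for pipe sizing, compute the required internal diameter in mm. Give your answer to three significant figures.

D ≈ 390 mm

Swamee-Jain (Type III): D = 0.66·[ε^1.25·(LQ²/(gh_f))^4.75 + ν·Q^9.4·(L/(gh_f))^5.2]^0.04
LQ²/(gh_f) = 0.9177; L/(gh_f) = 6.926
Term 1 = ε^1.25·(…)^4.75 = 1.89×10^-7; Term 2 = ν·Q^9.4·(…)^5.2 = 1.72×10^-6
D = 0.66·(1.89×10^-7 + 1.72×10^-6)^0.04 = 0.3898 m = 390 mm
Check: V = 3.05 m/s, Re = 1.21×10^6, f = 0.01164, h_f = 3.75 m ≈ 3.90 m ✓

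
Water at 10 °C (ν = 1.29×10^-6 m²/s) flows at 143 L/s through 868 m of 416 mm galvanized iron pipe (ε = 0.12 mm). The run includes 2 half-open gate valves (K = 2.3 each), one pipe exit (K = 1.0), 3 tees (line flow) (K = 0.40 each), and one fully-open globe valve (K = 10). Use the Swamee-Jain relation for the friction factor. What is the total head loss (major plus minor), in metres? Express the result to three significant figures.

V = 4Q/(πD²) = 1.052 m/s; V²/2g = 0.05642 m
Re = 3.39×10^5, ε/D = 2.88×10^-4 → f = 0.01679 (Swamee-Jain)
Major: h_f = f(L/D)·V²/2g = 0.01679·2087·0.05642 = 1.976 m
Minor: ΣK = 16.8; h_m = ΣK·V²/2g = 0.9478 m
Total H_L = 1.976 + 0.9478 = 2.924 m

H_L ≈ 2.92 m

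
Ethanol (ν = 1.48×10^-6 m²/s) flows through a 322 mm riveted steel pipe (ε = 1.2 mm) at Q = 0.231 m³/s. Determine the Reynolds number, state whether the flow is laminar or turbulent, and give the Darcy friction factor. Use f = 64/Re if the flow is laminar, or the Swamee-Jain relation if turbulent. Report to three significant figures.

Re ≈ 6.17×10^5; turbulent; f ≈ 0.0281

V = 4Q/(πD²) = 2.837 m/s
Re = VD/ν = 2.837·0.322/1.48×10^-6 = 6.17×10^5
Re > 4000 → turbulent; ε/D = 0.00373
Swamee-Jain: f = 0.02812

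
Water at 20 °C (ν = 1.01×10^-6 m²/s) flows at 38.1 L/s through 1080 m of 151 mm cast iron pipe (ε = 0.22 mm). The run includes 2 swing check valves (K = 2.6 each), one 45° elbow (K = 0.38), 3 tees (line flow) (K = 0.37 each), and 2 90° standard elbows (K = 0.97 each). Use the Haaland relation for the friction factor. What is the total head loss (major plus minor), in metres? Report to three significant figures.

H_L ≈ 38.7 m

V = 4Q/(πD²) = 2.128 m/s; V²/2g = 0.2307 m
Re = 3.18×10^5, ε/D = 0.00146 → f = 0.02223 (Haaland)
Major: h_f = f(L/D)·V²/2g = 0.02223·7152·0.2307 = 36.68 m
Minor: ΣK = 8.63; h_m = ΣK·V²/2g = 1.991 m
Total H_L = 36.68 + 1.991 = 38.68 m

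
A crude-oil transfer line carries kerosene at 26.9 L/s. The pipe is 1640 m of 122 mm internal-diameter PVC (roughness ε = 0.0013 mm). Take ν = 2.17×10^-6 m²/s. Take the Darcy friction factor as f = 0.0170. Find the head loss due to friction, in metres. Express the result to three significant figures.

h_f ≈ 61.7 m

V = 4Q/(πD²) = 4·0.0269/(π·0.122²) = 2.301 m/s
h_f = f(L/D)V²/(2g) = 0.01700·(1640/0.122)·2.301²/(2·9.81) = 61.68 m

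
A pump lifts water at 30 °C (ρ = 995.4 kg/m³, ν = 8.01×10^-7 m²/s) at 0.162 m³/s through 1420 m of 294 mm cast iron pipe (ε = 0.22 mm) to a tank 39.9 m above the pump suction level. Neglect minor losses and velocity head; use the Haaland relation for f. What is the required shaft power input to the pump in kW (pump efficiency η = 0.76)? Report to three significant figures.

V = 4Q/(πD²) = 2.386 m/s; Re = 8.76×10^5; ε/D = 7.48×10^-4; f = 0.01873
h_f = f(L/D)V²/2g = 26.26 m
Total head H = z + h_f = 39.9 + 26.26 = 66.16 m
P_hyd = ρgQH = 995.4·9.81·0.162·66.16 = 104.7 kW
P_shaft = P_hyd/η = 104.7/0.76 = 137.7 kW

P_shaft ≈ 138 kW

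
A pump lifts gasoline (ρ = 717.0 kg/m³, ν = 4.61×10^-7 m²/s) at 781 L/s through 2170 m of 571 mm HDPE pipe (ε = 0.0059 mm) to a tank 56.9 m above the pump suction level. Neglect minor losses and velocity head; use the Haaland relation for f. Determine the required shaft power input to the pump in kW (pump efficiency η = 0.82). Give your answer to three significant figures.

V = 4Q/(πD²) = 3.050 m/s; Re = 3.78×10^6; ε/D = 1.03×10^-5; f = 0.009841
h_f = f(L/D)V²/2g = 17.73 m
Total head H = z + h_f = 56.9 + 17.73 = 74.63 m
P_hyd = ρgQH = 717.0·9.81·0.781·74.63 = 410.0 kW
P_shaft = P_hyd/η = 410.0/0.82 = 500.0 kW

P_shaft ≈ 500 kW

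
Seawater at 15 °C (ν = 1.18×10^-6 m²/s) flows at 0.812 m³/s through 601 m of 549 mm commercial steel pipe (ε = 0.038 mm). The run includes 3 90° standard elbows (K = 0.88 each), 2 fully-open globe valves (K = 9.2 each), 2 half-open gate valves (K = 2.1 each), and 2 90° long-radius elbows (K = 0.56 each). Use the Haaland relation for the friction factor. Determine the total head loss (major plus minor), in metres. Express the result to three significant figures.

V = 4Q/(πD²) = 3.430 m/s; V²/2g = 0.5997 m
Re = 1.60×10^6, ε/D = 6.92×10^-5 → f = 0.01234 (Haaland)
Major: h_f = f(L/D)·V²/2g = 0.01234·1095·0.5997 = 8.101 m
Minor: ΣK = 26.4; h_m = ΣK·V²/2g = 15.81 m
Total H_L = 8.101 + 15.81 = 23.91 m

H_L ≈ 23.9 m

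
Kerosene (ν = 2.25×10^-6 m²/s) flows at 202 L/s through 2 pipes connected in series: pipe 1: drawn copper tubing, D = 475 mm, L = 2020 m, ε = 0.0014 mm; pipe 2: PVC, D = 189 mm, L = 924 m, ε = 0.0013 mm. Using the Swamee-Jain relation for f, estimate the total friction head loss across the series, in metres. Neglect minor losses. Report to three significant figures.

Pipe 1: V = 1.140 m/s, Re = 2.41×10^5, ε/D = 2.95×10^-6, f = 0.01502, h_1 = f(L/D)V²/2g = 4.230 m
Pipe 2: V = 7.200 m/s, Re = 6.05×10^5, ε/D = 6.88×10^-6, f = 0.01278, h_2 = f(L/D)V²/2g = 165.1 m
Series → Q common, losses add: H = Σh = 169.3 m

H ≈ 169 m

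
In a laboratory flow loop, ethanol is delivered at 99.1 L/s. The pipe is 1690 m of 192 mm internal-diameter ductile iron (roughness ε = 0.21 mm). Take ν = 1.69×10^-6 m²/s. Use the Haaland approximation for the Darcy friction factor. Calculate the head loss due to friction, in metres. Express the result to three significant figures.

h_f ≈ 109 m

V = 4Q/(πD²) = 4·0.0991/(π·0.192²) = 3.423 m/s
Re = VD/ν = 3.423·0.192/1.69×10^-6 = 3.89×10^5 → turbulent
ε/D = 0.21/192 = 0.00109
Haaland: f = 0.02074
h_f = f(L/D)V²/(2g) = 0.02074·(1690/0.192)·3.423²/(2·9.81) = 109.0 m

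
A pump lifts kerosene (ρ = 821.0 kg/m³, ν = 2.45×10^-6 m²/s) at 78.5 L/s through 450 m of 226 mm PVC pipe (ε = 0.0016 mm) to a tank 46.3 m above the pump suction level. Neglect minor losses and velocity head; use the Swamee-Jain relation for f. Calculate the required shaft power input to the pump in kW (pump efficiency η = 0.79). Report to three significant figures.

P_shaft ≈ 42.0 kW

V = 4Q/(πD²) = 1.957 m/s; Re = 1.81×10^5; ε/D = 7.08×10^-6; f = 0.01591
h_f = f(L/D)V²/2g = 6.182 m
Total head H = z + h_f = 46.3 + 6.182 = 52.48 m
P_hyd = ρgQH = 821.0·9.81·0.0785·52.48 = 33.18 kW
P_shaft = P_hyd/η = 33.18/0.79 = 42.00 kW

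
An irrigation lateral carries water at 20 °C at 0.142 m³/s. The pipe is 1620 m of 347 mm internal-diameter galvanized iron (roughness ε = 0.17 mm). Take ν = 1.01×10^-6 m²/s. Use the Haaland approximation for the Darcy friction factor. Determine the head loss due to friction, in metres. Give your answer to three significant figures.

V = 4Q/(πD²) = 4·0.142/(π·0.347²) = 1.502 m/s
Re = VD/ν = 1.502·0.347/1.01×10^-6 = 5.16×10^5 → turbulent
ε/D = 0.17/347 = 4.90×10^-4
Haaland: f = 0.01749
h_f = f(L/D)V²/(2g) = 0.01749·(1620/0.347)·1.502²/(2·9.81) = 9.383 m

h_f ≈ 9.38 m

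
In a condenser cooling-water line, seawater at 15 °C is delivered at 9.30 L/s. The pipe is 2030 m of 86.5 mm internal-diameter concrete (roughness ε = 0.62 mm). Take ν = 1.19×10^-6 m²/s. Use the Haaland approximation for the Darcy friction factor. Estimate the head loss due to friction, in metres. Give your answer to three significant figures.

h_f ≈ 104 m

V = 4Q/(πD²) = 4·0.00930/(π·0.0865²) = 1.583 m/s
Re = VD/ν = 1.583·0.0865/1.19×10^-6 = 1.15×10^5 → turbulent
ε/D = 0.62/86.5 = 0.00717
Haaland: f = 0.03463
h_f = f(L/D)V²/(2g) = 0.03463·(2030/0.0865)·1.583²/(2·9.81) = 103.7 m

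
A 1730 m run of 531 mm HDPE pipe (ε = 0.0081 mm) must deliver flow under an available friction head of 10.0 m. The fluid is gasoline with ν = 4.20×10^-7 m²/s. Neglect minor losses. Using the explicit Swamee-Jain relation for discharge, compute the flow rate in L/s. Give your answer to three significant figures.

Q ≈ 534 L/s

Swamee-Jain (Type II): Q = -0.965·√(gD⁵h_f/L)·ln[ε/(3.7D) + √(3.17ν²L/(gD³h_f))]
√(gD⁵h_f/L) = √(9.81·0.531⁵·10.0/1730) = 0.04893
ε/(3.7D) = 4.12×10^-6; √(3.17ν²L/(gD³h_f)) = 8.12×10^-6
Q = -0.965·0.04893·ln(1.224×10^-5) = 0.5340 m³/s
Check: V = 2.41 m/s, Re = 3.05×10^6, f = 0.01040, h_f = 10.0 m ≈ 10.0 m ✓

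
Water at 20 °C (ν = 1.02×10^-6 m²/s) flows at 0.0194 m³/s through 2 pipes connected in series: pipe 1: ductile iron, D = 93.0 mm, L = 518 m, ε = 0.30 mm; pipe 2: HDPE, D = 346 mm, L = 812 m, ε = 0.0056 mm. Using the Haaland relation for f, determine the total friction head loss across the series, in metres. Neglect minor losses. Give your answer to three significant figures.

H ≈ 63.1 m

Pipe 1: V = 2.856 m/s, Re = 2.60×10^5, ε/D = 0.00323, f = 0.02720, h_1 = f(L/D)V²/2g = 62.99 m
Pipe 2: V = 0.2063 m/s, Re = 7.00×10^4, ε/D = 1.62×10^-5, f = 0.01928, h_2 = f(L/D)V²/2g = 0.09817 m
Series → Q common, losses add: H = Σh = 63.09 m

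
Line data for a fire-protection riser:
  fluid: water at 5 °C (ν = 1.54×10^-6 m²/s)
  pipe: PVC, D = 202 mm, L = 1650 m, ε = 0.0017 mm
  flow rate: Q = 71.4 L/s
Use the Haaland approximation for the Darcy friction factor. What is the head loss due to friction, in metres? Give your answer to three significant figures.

V = 4Q/(πD²) = 4·0.0714/(π·0.202²) = 2.228 m/s
Re = VD/ν = 2.228·0.202/1.54×10^-6 = 2.92×10^5 → turbulent
ε/D = 0.0017/202 = 8.42×10^-6
Haaland: f = 0.01448
h_f = f(L/D)V²/(2g) = 0.01448·(1650/0.202)·2.228²/(2·9.81) = 29.92 m

h_f ≈ 29.9 m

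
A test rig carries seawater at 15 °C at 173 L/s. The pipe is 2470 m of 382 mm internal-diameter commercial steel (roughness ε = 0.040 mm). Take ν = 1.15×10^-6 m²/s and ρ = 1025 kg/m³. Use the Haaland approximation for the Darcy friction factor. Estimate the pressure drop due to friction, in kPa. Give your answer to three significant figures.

V = 4Q/(πD²) = 4·0.173/(π·0.382²) = 1.509 m/s
Re = VD/ν = 1.509·0.382/1.15×10^-6 = 5.01×10^5 → turbulent
ε/D = 0.040/382 = 1.05×10^-4
Haaland: f = 0.01431
h_f = f(L/D)V²/(2g) = 0.01431·(2470/0.382)·1.509²/(2·9.81) = 10.75 m
Δp = ρg·h_f = 1025·9.81·10.75 = 108.1 kPa

Δp ≈ 108 kPa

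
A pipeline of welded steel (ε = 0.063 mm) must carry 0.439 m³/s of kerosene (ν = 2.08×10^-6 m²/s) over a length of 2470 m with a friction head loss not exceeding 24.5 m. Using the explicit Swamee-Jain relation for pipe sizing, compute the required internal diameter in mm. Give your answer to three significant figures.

D ≈ 478 mm

Swamee-Jain (Type III): D = 0.66·[ε^1.25·(LQ²/(gh_f))^4.75 + ν·Q^9.4·(L/(gh_f))^5.2]^0.04
LQ²/(gh_f) = 1.981; L/(gh_f) = 10.28
Term 1 = ε^1.25·(…)^4.75 = 1.44×10^-4; Term 2 = ν·Q^9.4·(…)^5.2 = 1.66×10^-4
D = 0.66·(1.44×10^-4 + 1.66×10^-4)^0.04 = 0.4777 m = 478 mm
Check: V = 2.45 m/s, Re = 5.63×10^5, f = 0.01465, h_f = 23.2 m ≈ 24.5 m ✓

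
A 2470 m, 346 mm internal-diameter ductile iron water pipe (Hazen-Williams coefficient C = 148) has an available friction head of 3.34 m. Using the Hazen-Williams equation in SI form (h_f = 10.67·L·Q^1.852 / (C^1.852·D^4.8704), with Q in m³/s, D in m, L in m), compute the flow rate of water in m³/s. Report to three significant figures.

Rearranging: Q = [h_f·C^1.852·D^4.8704 / (10.67·L)]^(1/1.852)
Q = [3.34·148^1.852·0.346^4.8704 / (10.67·2470)]^0.540 = 0.07142 m³/s

Q ≈ 0.0714 m³/s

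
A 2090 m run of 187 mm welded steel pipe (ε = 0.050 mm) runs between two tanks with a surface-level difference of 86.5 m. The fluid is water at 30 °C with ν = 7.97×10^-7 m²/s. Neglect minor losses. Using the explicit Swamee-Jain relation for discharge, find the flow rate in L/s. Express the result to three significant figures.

Q ≈ 85.7 L/s

Swamee-Jain (Type II): Q = -0.965·√(gD⁵h_f/L)·ln[ε/(3.7D) + √(3.17ν²L/(gD³h_f))]
√(gD⁵h_f/L) = √(9.81·0.187⁵·86.5/2090) = 0.009635
ε/(3.7D) = 7.23×10^-5; √(3.17ν²L/(gD³h_f)) = 2.75×10^-5
Q = -0.965·0.009635·ln(9.980×10^-5) = 0.08566 m³/s
Check: V = 3.12 m/s, Re = 7.32×10^5, f = 0.01571, h_f = 87.1 m ≈ 86.5 m ✓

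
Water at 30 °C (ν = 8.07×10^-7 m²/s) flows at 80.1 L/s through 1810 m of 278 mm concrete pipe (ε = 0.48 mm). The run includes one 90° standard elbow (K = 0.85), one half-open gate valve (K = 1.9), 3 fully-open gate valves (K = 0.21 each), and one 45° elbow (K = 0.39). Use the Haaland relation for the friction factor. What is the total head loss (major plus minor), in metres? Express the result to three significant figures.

H_L ≈ 13.6 m

V = 4Q/(πD²) = 1.320 m/s; V²/2g = 0.08876 m
Re = 4.55×10^5, ε/D = 0.00173 → f = 0.02297 (Haaland)
Major: h_f = f(L/D)·V²/2g = 0.02297·6511·0.08876 = 13.27 m
Minor: ΣK = 3.77; h_m = ΣK·V²/2g = 0.3346 m
Total H_L = 13.27 + 0.3346 = 13.61 m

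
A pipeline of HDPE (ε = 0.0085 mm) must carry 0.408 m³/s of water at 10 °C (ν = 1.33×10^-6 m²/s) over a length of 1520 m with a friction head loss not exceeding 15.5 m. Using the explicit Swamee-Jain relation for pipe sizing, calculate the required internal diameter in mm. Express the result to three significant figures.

D ≈ 445 mm

Swamee-Jain (Type III): D = 0.66·[ε^1.25·(LQ²/(gh_f))^4.75 + ν·Q^9.4·(L/(gh_f))^5.2]^0.04
LQ²/(gh_f) = 1.664; L/(gh_f) = 9.996
Term 1 = ε^1.25·(…)^4.75 = 5.16×10^-6; Term 2 = ν·Q^9.4·(…)^5.2 = 4.61×10^-5
D = 0.66·(5.16×10^-6 + 4.61×10^-5)^0.04 = 0.4445 m = 445 mm
Check: V = 2.63 m/s, Re = 8.79×10^5, f = 0.01229, h_f = 14.8 m ≈ 15.5 m ✓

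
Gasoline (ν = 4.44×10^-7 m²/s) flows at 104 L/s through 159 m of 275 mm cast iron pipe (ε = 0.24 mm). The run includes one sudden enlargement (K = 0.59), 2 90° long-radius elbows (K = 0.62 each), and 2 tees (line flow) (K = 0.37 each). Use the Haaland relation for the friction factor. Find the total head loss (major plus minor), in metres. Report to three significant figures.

V = 4Q/(πD²) = 1.751 m/s; V²/2g = 0.1563 m
Re = 1.08×10^6, ε/D = 8.73×10^-4 → f = 0.01931 (Haaland)
Major: h_f = f(L/D)·V²/2g = 0.01931·578.2·0.1563 = 1.745 m
Minor: ΣK = 2.57; h_m = ΣK·V²/2g = 0.4016 m
Total H_L = 1.745 + 0.4016 = 2.146 m

H_L ≈ 2.15 m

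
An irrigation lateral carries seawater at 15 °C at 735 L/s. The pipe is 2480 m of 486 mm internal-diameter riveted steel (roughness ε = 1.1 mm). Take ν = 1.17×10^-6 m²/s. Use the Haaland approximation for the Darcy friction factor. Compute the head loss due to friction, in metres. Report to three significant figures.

V = 4Q/(πD²) = 4·0.735/(π·0.486²) = 3.962 m/s
Re = VD/ν = 3.962·0.486/1.17×10^-6 = 1.65×10^6 → turbulent
ε/D = 1.1/486 = 0.00226
Haaland: f = 0.02435
h_f = f(L/D)V²/(2g) = 0.02435·(2480/0.486)·3.962²/(2·9.81) = 99.42 m

h_f ≈ 99.4 m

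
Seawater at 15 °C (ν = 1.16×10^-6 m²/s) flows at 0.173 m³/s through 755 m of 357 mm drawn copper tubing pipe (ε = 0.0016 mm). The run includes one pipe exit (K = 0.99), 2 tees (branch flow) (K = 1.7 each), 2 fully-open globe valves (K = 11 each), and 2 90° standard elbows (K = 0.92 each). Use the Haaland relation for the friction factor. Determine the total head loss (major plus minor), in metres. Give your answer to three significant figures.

H_L ≈ 8.47 m

V = 4Q/(πD²) = 1.728 m/s; V²/2g = 0.1522 m
Re = 5.32×10^5, ε/D = 4.48×10^-6 → f = 0.01297 (Haaland)
Major: h_f = f(L/D)·V²/2g = 0.01297·2115·0.1522 = 4.176 m
Minor: ΣK = 28.2; h_m = ΣK·V²/2g = 4.298 m
Total H_L = 4.176 + 4.298 = 8.474 m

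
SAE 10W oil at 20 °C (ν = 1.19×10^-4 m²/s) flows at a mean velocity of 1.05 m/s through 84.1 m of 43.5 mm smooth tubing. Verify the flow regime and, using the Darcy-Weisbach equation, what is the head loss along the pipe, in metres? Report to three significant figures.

Re = VD/ν = 1.05·0.04350/1.19×10^-4 = 384 → laminar (Re < 2300)
f = 64/Re = 0.1667
h_f = f(L/D)V²/(2g) = 0.1667·(84.1/0.04350)·1.05²/(2·9.81) = 18.11 m

h_f ≈ 18.1 m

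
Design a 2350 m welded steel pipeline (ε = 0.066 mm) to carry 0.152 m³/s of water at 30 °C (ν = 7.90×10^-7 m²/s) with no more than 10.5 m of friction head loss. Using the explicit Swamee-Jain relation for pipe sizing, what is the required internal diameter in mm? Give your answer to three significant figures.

D ≈ 368 mm

Swamee-Jain (Type III): D = 0.66·[ε^1.25·(LQ²/(gh_f))^4.75 + ν·Q^9.4·(L/(gh_f))^5.2]^0.04
LQ²/(gh_f) = 0.5271; L/(gh_f) = 22.81
Term 1 = ε^1.25·(…)^4.75 = 2.84×10^-7; Term 2 = ν·Q^9.4·(…)^5.2 = 1.86×10^-7
D = 0.66·(2.84×10^-7 + 1.86×10^-7)^0.04 = 0.3685 m = 368 mm
Check: V = 1.43 m/s, Re = 6.65×10^5, f = 0.01495, h_f = 9.87 m ≈ 10.5 m ✓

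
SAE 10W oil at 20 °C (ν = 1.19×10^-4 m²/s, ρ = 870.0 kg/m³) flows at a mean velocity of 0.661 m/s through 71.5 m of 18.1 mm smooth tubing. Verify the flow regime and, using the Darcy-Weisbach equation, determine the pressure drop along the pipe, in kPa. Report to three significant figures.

Re = VD/ν = 0.661·0.01810/1.19×10^-4 = 101 → laminar (Re < 2300)
f = 64/Re = 0.6366
h_f = f(L/D)V²/(2g) = 0.6366·(71.5/0.01810)·0.661²/(2·9.81) = 56.00 m
Δp = ρg·h_f = 870.0·9.81·56.00 = 477.9 kPa

Δp ≈ 478 kPa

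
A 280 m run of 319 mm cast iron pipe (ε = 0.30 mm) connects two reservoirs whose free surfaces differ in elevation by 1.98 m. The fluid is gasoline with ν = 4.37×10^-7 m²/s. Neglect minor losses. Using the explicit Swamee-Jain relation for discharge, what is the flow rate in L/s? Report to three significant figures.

Swamee-Jain (Type II): Q = -0.965·√(gD⁵h_f/L)·ln[ε/(3.7D) + √(3.17ν²L/(gD³h_f))]
√(gD⁵h_f/L) = √(9.81·0.319⁵·1.98/280) = 0.01514
ε/(3.7D) = 2.54×10^-4; √(3.17ν²L/(gD³h_f)) = 1.64×10^-5
Q = -0.965·0.01514·ln(2.706×10^-4) = 0.1200 m³/s
Check: V = 1.50 m/s, Re = 1.10×10^6, f = 0.01972, h_f = 1.99 m ≈ 1.98 m ✓

Q ≈ 120 L/s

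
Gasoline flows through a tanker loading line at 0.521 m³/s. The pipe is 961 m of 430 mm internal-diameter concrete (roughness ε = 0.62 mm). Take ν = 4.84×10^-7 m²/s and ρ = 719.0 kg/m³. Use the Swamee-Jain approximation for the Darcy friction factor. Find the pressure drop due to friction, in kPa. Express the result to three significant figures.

Δp ≈ 224 kPa

V = 4Q/(πD²) = 4·0.521/(π·0.430²) = 3.588 m/s
Re = VD/ν = 3.588·0.430/4.84×10^-7 = 3.19×10^6 → turbulent
ε/D = 0.62/430 = 0.00144
Swamee-Jain: f = 0.02162
h_f = f(L/D)V²/(2g) = 0.02162·(961/0.430)·3.588²/(2·9.81) = 31.70 m
Δp = ρg·h_f = 719.0·9.81·31.70 = 223.6 kPa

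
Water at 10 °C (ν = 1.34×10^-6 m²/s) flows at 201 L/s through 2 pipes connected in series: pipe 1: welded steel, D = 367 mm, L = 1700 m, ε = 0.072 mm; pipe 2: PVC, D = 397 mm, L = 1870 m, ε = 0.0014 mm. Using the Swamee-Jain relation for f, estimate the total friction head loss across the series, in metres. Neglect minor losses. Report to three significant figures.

H ≈ 21.5 m

Pipe 1: V = 1.900 m/s, Re = 5.20×10^5, ε/D = 1.96×10^-4, f = 0.01542, h_1 = f(L/D)V²/2g = 13.15 m
Pipe 2: V = 1.624 m/s, Re = 4.81×10^5, ε/D = 3.53×10^-6, f = 0.01324, h_2 = f(L/D)V²/2g = 8.379 m
Series → Q common, losses add: H = Σh = 21.53 m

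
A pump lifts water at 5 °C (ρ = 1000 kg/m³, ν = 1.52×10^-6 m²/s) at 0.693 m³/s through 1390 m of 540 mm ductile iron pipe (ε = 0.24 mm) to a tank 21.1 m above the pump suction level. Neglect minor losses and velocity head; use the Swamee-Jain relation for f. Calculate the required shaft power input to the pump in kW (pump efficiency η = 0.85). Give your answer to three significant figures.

P_shaft ≈ 331 kW

V = 4Q/(πD²) = 3.026 m/s; Re = 1.07×10^6; ε/D = 4.44×10^-4; f = 0.01687
h_f = f(L/D)V²/2g = 20.27 m
Total head H = z + h_f = 21.1 + 20.27 = 41.37 m
P_hyd = ρgQH = 1000·9.81·0.693·41.37 = 281.2 kW
P_shaft = P_hyd/η = 281.2/0.85 = 330.9 kW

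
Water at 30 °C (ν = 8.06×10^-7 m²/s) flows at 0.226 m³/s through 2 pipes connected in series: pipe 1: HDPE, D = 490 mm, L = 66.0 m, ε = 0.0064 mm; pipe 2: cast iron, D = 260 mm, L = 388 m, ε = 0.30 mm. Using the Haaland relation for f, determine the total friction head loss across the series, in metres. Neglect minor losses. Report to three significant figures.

H ≈ 28.4 m

Pipe 1: V = 1.198 m/s, Re = 7.29×10^5, ε/D = 1.31×10^-5, f = 0.01242, h_1 = f(L/D)V²/2g = 0.1225 m
Pipe 2: V = 4.257 m/s, Re = 1.37×10^6, ε/D = 0.00115, f = 0.02055, h_2 = f(L/D)V²/2g = 28.33 m
Series → Q common, losses add: H = Σh = 28.45 m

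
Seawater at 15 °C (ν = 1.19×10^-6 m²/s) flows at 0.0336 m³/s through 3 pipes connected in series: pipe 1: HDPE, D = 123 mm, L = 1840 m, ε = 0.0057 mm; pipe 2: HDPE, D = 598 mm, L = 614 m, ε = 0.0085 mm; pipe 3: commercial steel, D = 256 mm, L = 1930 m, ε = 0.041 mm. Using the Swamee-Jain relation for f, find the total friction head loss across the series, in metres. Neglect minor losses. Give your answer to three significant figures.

Pipe 1: V = 2.828 m/s, Re = 2.92×10^5, ε/D = 4.63×10^-5, f = 0.01496, h_1 = f(L/D)V²/2g = 91.20 m
Pipe 2: V = 0.1196 m/s, Re = 6.01×10^4, ε/D = 1.42×10^-5, f = 0.01999, h_2 = f(L/D)V²/2g = 0.01497 m
Pipe 3: V = 0.6528 m/s, Re = 1.40×10^5, ε/D = 1.60×10^-4, f = 0.01776, h_3 = f(L/D)V²/2g = 2.908 m
Series → Q common, losses add: H = Σh = 94.13 m

H ≈ 94.1 m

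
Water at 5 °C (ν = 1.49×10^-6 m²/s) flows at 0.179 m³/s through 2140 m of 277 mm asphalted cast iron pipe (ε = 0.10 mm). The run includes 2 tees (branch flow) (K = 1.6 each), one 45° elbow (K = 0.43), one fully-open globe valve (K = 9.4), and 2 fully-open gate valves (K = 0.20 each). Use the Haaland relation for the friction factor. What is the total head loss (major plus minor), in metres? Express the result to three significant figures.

V = 4Q/(πD²) = 2.970 m/s; V²/2g = 0.4497 m
Re = 5.52×10^5, ε/D = 3.61×10^-4 → f = 0.01654 (Haaland)
Major: h_f = f(L/D)·V²/2g = 0.01654·7726·0.4497 = 57.45 m
Minor: ΣK = 13.4; h_m = ΣK·V²/2g = 6.039 m
Total H_L = 57.45 + 6.039 = 63.49 m

H_L ≈ 63.5 m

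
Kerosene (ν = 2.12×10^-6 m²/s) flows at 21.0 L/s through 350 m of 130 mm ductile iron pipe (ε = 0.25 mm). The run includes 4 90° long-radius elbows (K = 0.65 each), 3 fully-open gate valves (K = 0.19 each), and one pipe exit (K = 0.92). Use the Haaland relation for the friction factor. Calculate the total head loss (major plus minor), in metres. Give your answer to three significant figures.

V = 4Q/(πD²) = 1.582 m/s; V²/2g = 0.1276 m
Re = 9.70×10^4, ε/D = 0.00192 → f = 0.02481 (Haaland)
Major: h_f = f(L/D)·V²/2g = 0.02481·2692·0.1276 = 8.524 m
Minor: ΣK = 4.09; h_m = ΣK·V²/2g = 0.5218 m
Total H_L = 8.524 + 0.5218 = 9.045 m

H_L ≈ 9.05 m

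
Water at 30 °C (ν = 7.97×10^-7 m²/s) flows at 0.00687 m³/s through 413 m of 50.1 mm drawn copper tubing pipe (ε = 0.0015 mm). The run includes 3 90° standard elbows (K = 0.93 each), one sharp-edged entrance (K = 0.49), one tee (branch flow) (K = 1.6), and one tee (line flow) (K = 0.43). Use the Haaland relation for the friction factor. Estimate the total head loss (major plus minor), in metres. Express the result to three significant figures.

V = 4Q/(πD²) = 3.485 m/s; V²/2g = 0.6190 m
Re = 2.19×10^5, ε/D = 2.99×10^-5 → f = 0.01543 (Haaland)
Major: h_f = f(L/D)·V²/2g = 0.01543·8244·0.6190 = 78.75 m
Minor: ΣK = 5.31; h_m = ΣK·V²/2g = 3.287 m
Total H_L = 78.75 + 3.287 = 82.03 m

H_L ≈ 82.0 m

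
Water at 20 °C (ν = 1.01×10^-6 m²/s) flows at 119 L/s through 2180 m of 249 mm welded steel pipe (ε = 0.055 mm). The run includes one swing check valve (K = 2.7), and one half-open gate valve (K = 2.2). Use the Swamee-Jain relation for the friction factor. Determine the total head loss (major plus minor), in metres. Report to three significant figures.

V = 4Q/(πD²) = 2.444 m/s; V²/2g = 0.3044 m
Re = 6.02×10^5, ε/D = 2.21×10^-4 → f = 0.01548 (Swamee-Jain)
Major: h_f = f(L/D)·V²/2g = 0.01548·8755·0.3044 = 41.25 m
Minor: ΣK = 4.90; h_m = ΣK·V²/2g = 1.491 m
Total H_L = 41.25 + 1.491 = 42.74 m

H_L ≈ 42.7 m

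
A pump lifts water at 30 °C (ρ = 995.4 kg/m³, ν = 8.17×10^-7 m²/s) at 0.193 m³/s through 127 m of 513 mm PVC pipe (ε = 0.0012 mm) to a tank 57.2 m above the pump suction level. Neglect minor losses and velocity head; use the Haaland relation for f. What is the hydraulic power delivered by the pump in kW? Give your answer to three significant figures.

V = 4Q/(πD²) = 0.9338 m/s; Re = 5.86×10^5; ε/D = 2.34×10^-6; f = 0.01273
h_f = f(L/D)V²/2g = 0.1400 m
Total head H = z + h_f = 57.2 + 0.1400 = 57.34 m
P_hyd = ρgQH = 995.4·9.81·0.193·57.34 = 108.1 kW

P_hyd ≈ 108 kW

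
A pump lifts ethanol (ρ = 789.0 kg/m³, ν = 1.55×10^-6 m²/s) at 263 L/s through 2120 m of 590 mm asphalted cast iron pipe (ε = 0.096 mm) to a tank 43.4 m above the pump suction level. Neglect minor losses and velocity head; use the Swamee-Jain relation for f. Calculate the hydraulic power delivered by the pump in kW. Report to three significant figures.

V = 4Q/(πD²) = 0.9620 m/s; Re = 3.66×10^5; ε/D = 1.63×10^-4; f = 0.01564
h_f = f(L/D)V²/2g = 2.650 m
Total head H = z + h_f = 43.4 + 2.650 = 46.05 m
P_hyd = ρgQH = 789.0·9.81·0.263·46.05 = 93.74 kW

P_hyd ≈ 93.7 kW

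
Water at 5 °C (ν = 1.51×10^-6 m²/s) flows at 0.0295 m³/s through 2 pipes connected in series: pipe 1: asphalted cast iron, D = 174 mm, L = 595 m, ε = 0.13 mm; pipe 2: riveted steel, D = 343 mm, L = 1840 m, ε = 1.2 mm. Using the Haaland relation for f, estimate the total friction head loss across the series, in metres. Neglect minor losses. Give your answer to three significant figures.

Pipe 1: V = 1.241 m/s, Re = 1.43×10^5, ε/D = 7.47×10^-4, f = 0.02035, h_1 = f(L/D)V²/2g = 5.458 m
Pipe 2: V = 0.3193 m/s, Re = 7.25×10^4, ε/D = 0.00350, f = 0.02883, h_2 = f(L/D)V²/2g = 0.8035 m
Series → Q common, losses add: H = Σh = 6.262 m

H ≈ 6.26 m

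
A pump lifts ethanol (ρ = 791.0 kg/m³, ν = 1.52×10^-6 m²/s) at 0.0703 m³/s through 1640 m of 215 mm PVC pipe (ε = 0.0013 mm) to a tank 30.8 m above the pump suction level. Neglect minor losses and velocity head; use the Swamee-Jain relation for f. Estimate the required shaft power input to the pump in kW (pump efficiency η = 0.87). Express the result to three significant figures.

V = 4Q/(πD²) = 1.936 m/s; Re = 2.74×10^5; ε/D = 6.05×10^-6; f = 0.01469
h_f = f(L/D)V²/2g = 21.41 m
Total head H = z + h_f = 30.8 + 21.41 = 52.21 m
P_hyd = ρgQH = 791.0·9.81·0.0703·52.21 = 28.48 kW
P_shaft = P_hyd/η = 28.48/0.87 = 32.74 kW

P_shaft ≈ 32.7 kW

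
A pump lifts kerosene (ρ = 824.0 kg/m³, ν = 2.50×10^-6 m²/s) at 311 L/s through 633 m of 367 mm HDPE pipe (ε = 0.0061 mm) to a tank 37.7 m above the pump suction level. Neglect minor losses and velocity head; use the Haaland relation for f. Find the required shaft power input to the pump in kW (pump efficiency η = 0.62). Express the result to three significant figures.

V = 4Q/(πD²) = 2.940 m/s; Re = 4.32×10^5; ε/D = 1.66×10^-5; f = 0.01359
h_f = f(L/D)V²/2g = 10.33 m
Total head H = z + h_f = 37.7 + 10.33 = 48.03 m
P_hyd = ρgQH = 824.0·9.81·0.311·48.03 = 120.7 kW
P_shaft = P_hyd/η = 120.7/0.62 = 194.7 kW

P_shaft ≈ 195 kW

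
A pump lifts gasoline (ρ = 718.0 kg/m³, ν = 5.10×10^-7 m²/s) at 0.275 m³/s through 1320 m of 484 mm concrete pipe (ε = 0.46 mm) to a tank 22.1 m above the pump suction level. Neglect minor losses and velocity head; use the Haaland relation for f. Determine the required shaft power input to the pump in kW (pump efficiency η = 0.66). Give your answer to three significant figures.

V = 4Q/(πD²) = 1.495 m/s; Re = 1.42×10^6; ε/D = 9.50×10^-4; f = 0.01963
h_f = f(L/D)V²/2g = 6.096 m
Total head H = z + h_f = 22.1 + 6.096 = 28.20 m
P_hyd = ρgQH = 718.0·9.81·0.275·28.20 = 54.62 kW
P_shaft = P_hyd/η = 54.62/0.66 = 82.75 kW

P_shaft ≈ 82.8 kW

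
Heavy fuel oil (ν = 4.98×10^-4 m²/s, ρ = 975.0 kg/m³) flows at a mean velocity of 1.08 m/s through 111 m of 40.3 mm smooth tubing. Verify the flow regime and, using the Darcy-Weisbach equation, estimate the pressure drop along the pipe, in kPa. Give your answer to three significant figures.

Δp ≈ 1150 kPa

Re = VD/ν = 1.08·0.04030/4.98×10^-4 = 87.4 → laminar (Re < 2300)
f = 64/Re = 0.7323
h_f = f(L/D)V²/(2g) = 0.7323·(111/0.04030)·1.08²/(2·9.81) = 119.9 m
Δp = ρg·h_f = 975.0·9.81·119.9 = 1147 kPa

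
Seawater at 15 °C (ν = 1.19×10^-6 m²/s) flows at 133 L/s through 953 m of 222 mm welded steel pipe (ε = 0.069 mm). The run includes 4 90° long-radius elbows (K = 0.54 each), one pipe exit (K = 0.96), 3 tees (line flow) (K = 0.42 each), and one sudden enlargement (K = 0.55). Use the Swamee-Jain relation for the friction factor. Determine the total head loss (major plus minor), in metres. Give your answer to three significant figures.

H_L ≈ 44.8 m

V = 4Q/(πD²) = 3.436 m/s; V²/2g = 0.6017 m
Re = 6.41×10^5, ε/D = 3.11×10^-4 → f = 0.01621 (Swamee-Jain)
Major: h_f = f(L/D)·V²/2g = 0.01621·4293·0.6017 = 41.86 m
Minor: ΣK = 4.93; h_m = ΣK·V²/2g = 2.967 m
Total H_L = 41.86 + 2.967 = 44.83 m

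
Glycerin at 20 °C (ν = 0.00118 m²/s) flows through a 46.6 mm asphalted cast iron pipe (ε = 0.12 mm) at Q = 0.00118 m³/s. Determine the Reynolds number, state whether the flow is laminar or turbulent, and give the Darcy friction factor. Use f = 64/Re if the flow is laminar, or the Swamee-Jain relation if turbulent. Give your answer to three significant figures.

V = 4Q/(πD²) = 0.6919 m/s
Re = VD/ν = 0.6919·0.0466/0.00118 = 27.3
Re < 2300 → laminar → f = 64/Re = 2.342

Re ≈ 27.3; laminar; f = 64/Re ≈ 2.34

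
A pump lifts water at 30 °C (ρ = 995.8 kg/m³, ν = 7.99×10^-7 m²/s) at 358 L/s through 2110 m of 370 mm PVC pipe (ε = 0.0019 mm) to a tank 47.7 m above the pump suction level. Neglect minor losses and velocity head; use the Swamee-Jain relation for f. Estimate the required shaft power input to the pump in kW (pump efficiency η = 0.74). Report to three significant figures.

P_shaft ≈ 393 kW

V = 4Q/(πD²) = 3.330 m/s; Re = 1.54×10^6; ε/D = 5.14×10^-6; f = 0.01097
h_f = f(L/D)V²/2g = 35.36 m
Total head H = z + h_f = 47.7 + 35.36 = 83.06 m
P_hyd = ρgQH = 995.8·9.81·0.358·83.06 = 290.5 kW
P_shaft = P_hyd/η = 290.5/0.74 = 392.5 kW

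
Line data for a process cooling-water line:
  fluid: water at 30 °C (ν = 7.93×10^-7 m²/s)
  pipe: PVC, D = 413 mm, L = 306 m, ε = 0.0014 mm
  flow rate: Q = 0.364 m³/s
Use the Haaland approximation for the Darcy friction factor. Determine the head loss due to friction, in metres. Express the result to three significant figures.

V = 4Q/(πD²) = 4·0.364/(π·0.413²) = 2.717 m/s
Re = VD/ν = 2.717·0.413/7.93×10^-7 = 1.42×10^6 → turbulent
ε/D = 0.0014/413 = 3.39×10^-6
Haaland: f = 0.01101
h_f = f(L/D)V²/(2g) = 0.01101·(306/0.413)·2.717²/(2·9.81) = 3.070 m

h_f ≈ 3.07 m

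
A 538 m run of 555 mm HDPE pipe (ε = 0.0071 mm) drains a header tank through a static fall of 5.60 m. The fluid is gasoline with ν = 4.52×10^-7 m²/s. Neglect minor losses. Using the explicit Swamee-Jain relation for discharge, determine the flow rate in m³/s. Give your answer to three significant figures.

Swamee-Jain (Type II): Q = -0.965·√(gD⁵h_f/L)·ln[ε/(3.7D) + √(3.17ν²L/(gD³h_f))]
√(gD⁵h_f/L) = √(9.81·0.555⁵·5.60/538) = 0.07333
ε/(3.7D) = 3.46×10^-6; √(3.17ν²L/(gD³h_f)) = 6.09×10^-6
Q = -0.965·0.07333·ln(9.549×10^-6) = 0.8179 m³/s
Check: V = 3.38 m/s, Re = 4.15×10^6, f = 0.009966, h_f = 5.63 m ≈ 5.60 m ✓

Q ≈ 0.818 m³/s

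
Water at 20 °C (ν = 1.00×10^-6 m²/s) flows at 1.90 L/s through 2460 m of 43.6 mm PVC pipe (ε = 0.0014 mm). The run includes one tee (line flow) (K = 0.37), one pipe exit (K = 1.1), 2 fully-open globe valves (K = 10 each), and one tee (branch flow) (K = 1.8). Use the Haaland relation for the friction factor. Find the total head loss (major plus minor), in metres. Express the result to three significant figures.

H_L ≈ 96.6 m

V = 4Q/(πD²) = 1.273 m/s; V²/2g = 0.08254 m
Re = 5.55×10^4, ε/D = 3.21×10^-5 → f = 0.02032 (Haaland)
Major: h_f = f(L/D)·V²/2g = 0.02032·56422·0.08254 = 94.65 m
Minor: ΣK = 23.3; h_m = ΣK·V²/2g = 1.921 m
Total H_L = 94.65 + 1.921 = 96.57 m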